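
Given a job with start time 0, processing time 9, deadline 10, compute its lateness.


Completion = 0 + 9 = 9
Lateness = C - d = 9 - 10
= -1


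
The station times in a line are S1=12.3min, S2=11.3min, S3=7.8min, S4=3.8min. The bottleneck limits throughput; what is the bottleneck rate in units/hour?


Bottleneck = longest station time
Station times: [12.3, 11.3, 7.8, 3.8]
Max = 12.3 min
Rate = 60 / 12.3
= 4.88 units/hour (bottleneck: 12.3min)


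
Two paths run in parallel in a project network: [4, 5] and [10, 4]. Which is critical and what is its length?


Path A: 4 + 5 = 9
Path B: 10 + 4 = 14
Critical path = longest = max(9, 14)
= 14 (Path B)


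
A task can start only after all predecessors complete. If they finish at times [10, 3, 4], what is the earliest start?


ES = max of all predecessor completion times
Predecessors: [10, 3, 4]
ES = max(10, 3, 4)
= 10


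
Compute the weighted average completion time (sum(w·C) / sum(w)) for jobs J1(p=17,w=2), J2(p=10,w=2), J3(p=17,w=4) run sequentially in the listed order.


Completion times:
  J1: C=17, w×C=2×17=34
  J2: C=27, w×C=2×27=54
  J3: C=44, w×C=4×44=176
Sum w×C = 264
Sum w = 8
Weighted avg = 264/8
= 33.00


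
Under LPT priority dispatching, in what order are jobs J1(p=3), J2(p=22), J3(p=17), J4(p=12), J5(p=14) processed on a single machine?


LPT: sort by longest processing time first
  J2: p=22
  J3: p=17
  J5: p=14
  J4: p=12
  J1: p=3
Order: J2 → J3 → J5 → J4 → J1


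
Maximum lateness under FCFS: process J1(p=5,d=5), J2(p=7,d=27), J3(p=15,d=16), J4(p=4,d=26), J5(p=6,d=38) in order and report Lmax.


Lateness per job (L = C - d):
  J1: C=5, d=5, L=0
  J2: C=12, d=27, L=-15
  J3: C=27, d=16, L=11
  J4: C=31, d=26, L=5
  J5: C=37, d=38, L=-1
Lmax = max(0, -15, 11, 5, -1)
= 11


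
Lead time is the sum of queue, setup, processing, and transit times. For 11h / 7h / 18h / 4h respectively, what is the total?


Lead time = queue + setup + processing + transit
= 11 + 7 + 18 + 4
= 40 hours


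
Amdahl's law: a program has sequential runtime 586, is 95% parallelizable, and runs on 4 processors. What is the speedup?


Amdahl's law: T_p = T × ((1-p) + p/N)
= 586 × ((1-0.95) + 0.95/4)
= 586 × (0.05 + 0.2375)
= 586 × 0.2875
= 168.48
Speedup = 586/168.48
= 3.48×


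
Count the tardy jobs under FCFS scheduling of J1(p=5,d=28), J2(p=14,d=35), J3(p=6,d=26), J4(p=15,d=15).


Completion vs due date:
  J1: C=5, d=28 → on time
  J2: C=19, d=35 → on time
  J3: C=25, d=26 → on time
  J4: C=40, d=15 → TARDY
Tardy jobs: J4
Count = 1


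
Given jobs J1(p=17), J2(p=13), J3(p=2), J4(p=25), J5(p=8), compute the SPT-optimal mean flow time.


SPT order: J3 → J5 → J2 → J1 → J4
Completion times:
  J3: C=2
  J5: C=10
  J2: C=23
  J1: C=40
  J4: C=65
Sum = 140, n = 5
Mean flow = 140/5
= 28.00


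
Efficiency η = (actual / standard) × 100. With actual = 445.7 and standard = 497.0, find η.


Efficiency = (actual / standard) × 100
= (445.7 / 497.0) × 100
= 89.7%


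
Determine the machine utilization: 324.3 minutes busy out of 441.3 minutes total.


Utilization = busy / total × 100
= 324.3 / 441.3 × 100
= 73.5%


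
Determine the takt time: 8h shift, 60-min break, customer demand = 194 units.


Available = 8×60 - 60 = 420 min
Takt time = 420 / 194
= 2.16 min/unit


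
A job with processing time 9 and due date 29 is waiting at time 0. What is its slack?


Slack = due - current_time - processing
= 29 - 0 - 9
= 20


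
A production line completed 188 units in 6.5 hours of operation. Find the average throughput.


Throughput = units / time
= 188 / 6.5
= 28.9 units/hour


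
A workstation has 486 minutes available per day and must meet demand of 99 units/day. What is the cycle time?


Cycle time = available time / demand
= 486 / 99
= 4.91 min/unit


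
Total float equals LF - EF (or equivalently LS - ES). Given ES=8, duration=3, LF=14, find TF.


EF = ES + duration = 8 + 3 = 11
LS = LF - duration = 14 - 3 = 11
Total Float = LF - EF = 14 - 11
(or LS - ES = 11 - 8)
= 3


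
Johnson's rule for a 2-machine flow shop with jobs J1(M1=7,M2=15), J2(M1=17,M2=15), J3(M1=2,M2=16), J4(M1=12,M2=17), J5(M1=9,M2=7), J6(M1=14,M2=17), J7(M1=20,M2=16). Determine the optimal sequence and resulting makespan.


Johnson's rule:
Group 1 (M1≤M2, sort by M1): ['J3', 'J1', 'J4', 'J6']
Group 2 (M1>M2, sort desc M2): ['J7', 'J2', 'J5']
Sequence: J3 → J1 → J4 → J6 → J7 → J2 → J5
Makespan calculation:
  J3: M1 done=2, M2 done=18
  J1: M1 done=9, M2 done=33
  J4: M1 done=21, M2 done=50
  J6: M1 done=35, M2 done=67
  J7: M1 done=55, M2 done=83
  J2: M1 done=72, M2 done=98
  J5: M1 done=81, M2 done=105
= Sequence: J3 → J1 → J4 → J6 → J7 → J2 → J5, Makespan: 105


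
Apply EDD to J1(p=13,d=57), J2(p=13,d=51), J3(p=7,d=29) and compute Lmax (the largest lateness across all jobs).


EDD order: J3 → J2 → J1
Completion and lateness:
  J3: C=7, d=29, L=7-29=-22
  J2: C=20, d=51, L=20-51=-31
  J1: C=33, d=57, L=33-57=-24
Lmax = max(-22, -31, -24)
= -22


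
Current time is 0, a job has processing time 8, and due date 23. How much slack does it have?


Slack = due - current_time - processing
= 23 - 0 - 8
= 15


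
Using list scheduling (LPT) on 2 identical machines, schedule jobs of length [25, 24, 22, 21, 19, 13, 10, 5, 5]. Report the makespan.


Jobs (LPT sorted): [25, 24, 22, 21, 19, 13, 10, 5, 5]
Machines: 2
  J=25 → Machine 1 (load: 0+25=25)
  J=24 → Machine 2 (load: 0+24=24)
  J=22 → Machine 2 (load: 24+22=46)
  J=21 → Machine 1 (load: 25+21=46)
  J=19 → Machine 1 (load: 46+19=65)
  J=13 → Machine 2 (load: 46+13=59)
  J=10 → Machine 2 (load: 59+10=69)
  J=5 → Machine 1 (load: 65+5=70)
  J=5 → Machine 2 (load: 69+5=74)
Machine loads: [70, 74]
Makespan = max = 74 time units


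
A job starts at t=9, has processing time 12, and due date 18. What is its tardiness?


Completion = start + processing = 9 + 12 = 21
Tardiness = max(0, C - d) = max(0, 21 - 18)
= max(0, 3)
= 3


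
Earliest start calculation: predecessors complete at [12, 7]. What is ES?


ES = max of all predecessor completion times
Predecessors: [12, 7]
ES = max(12, 7)
= 12


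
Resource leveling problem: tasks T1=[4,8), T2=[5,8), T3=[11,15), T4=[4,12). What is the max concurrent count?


Check each time point for overlaps:
  t=5: 3 tasks active (T1, T2, T4)
Max concurrent = 3


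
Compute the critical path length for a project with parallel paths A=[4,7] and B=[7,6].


Path A: 4 + 7 = 11
Path B: 7 + 6 = 13
Critical path = longest = max(11, 13)
= 13 (Path B)


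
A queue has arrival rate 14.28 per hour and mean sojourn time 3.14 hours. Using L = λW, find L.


Little's law: L = λ × W
= 14.28 × 3.14
= 44.84


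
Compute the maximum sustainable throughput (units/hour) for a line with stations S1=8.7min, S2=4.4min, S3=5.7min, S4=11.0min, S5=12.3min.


Bottleneck = longest station time
Station times: [8.7, 4.4, 5.7, 11.0, 12.3]
Max = 12.3 min
Rate = 60 / 12.3
= 4.88 units/hour (bottleneck: 12.3min)


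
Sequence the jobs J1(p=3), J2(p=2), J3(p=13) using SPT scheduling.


SPT: sort by shortest processing time
  J2: p=2
  J1: p=3
  J3: p=13
Order: J2 → J1 → J3


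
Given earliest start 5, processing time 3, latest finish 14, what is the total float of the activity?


EF = ES + duration = 5 + 3 = 8
LS = LF - duration = 14 - 3 = 11
Total Float = LF - EF = 14 - 8
(or LS - ES = 11 - 5)
= 6


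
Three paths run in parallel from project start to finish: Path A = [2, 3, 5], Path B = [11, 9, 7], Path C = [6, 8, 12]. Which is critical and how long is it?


Path A: 2 + 3 + 5 = 10
Path B: 11 + 9 + 7 = 27
Path C: 6 + 8 + 12 = 26
Critical path = longest = max(10, 27, 26)
= 27 (Path B)


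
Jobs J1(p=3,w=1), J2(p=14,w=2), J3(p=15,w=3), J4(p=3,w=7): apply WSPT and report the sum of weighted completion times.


WSPT order (by p/w): J4 → J1 → J3 → J2
  J4: C=3, w·C=7×3=21
  J1: C=6, w·C=1×6=6
  J3: C=21, w·C=3×21=63
  J2: C=35, w·C=2×35=70
Σ w·C = 160
= 160


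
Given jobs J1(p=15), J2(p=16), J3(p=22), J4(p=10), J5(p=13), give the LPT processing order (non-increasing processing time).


LPT: sort by longest processing time first
  J3: p=22
  J2: p=16
  J1: p=15
  J5: p=13
  J4: p=10
Order: J3 → J2 → J1 → J5 → J4


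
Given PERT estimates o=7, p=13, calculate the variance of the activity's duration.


σ² = ((p - o) / 6)² = (p - o)² / 36
= (13 - 7)² / 36
= 6² / 36
= 36 / 36
= 1.0000


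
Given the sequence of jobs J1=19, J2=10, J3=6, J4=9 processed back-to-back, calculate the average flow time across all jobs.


Completion times:
  J1: completes at 19
  J2: completes at 29
  J3: completes at 35
  J4: completes at 44
Sum = 127
Average = 127/4
= 31.75


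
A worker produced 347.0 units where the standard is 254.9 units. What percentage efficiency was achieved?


Efficiency = (actual / standard) × 100
= (347.0 / 254.9) × 100
= 136.1%


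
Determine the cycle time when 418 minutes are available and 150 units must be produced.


Cycle time = available time / demand
= 418 / 150
= 2.79 min/unit


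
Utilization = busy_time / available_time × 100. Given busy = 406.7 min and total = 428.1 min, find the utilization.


Utilization = busy / total × 100
= 406.7 / 428.1 × 100
= 95.0%


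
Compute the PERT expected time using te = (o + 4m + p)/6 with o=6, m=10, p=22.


te = (o + 4m + p) / 6
= (6 + 4×10 + 22) / 6
= (6 + 40 + 22) / 6
= 68 / 6
= 11.33


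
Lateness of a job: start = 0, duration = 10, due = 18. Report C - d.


Completion = 0 + 10 = 10
Lateness = C - d = 10 - 18
= -8


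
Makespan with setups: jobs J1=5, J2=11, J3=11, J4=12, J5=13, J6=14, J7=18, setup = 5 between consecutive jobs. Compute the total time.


Makespan = Σ processing + (n-1) × setup
= (5 + 11 + 11 + 12 + 13 + 14 + 18) + (7-1)×5
= 84 + 30
= 114 time units


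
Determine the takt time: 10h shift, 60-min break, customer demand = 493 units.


Available = 10×60 - 60 = 540 min
Takt time = 540 / 493
= 1.10 min/unit


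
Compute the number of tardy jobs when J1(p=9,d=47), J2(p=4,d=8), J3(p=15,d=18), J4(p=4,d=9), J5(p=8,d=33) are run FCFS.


Completion vs due date:
  J1: C=9, d=47 → on time
  J2: C=13, d=8 → TARDY
  J3: C=28, d=18 → TARDY
  J4: C=32, d=9 → TARDY
  J5: C=40, d=33 → TARDY
Tardy jobs: J2, J3, J4, J5
Count = 4


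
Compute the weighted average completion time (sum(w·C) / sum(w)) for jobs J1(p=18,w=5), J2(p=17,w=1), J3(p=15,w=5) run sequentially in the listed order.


Completion times:
  J1: C=18, w×C=5×18=90
  J2: C=35, w×C=1×35=35
  J3: C=50, w×C=5×50=250
Sum w×C = 375
Sum w = 11
Weighted avg = 375/11
= 34.09


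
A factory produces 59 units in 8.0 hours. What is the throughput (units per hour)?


Throughput = units / time
= 59 / 8.0
= 7.4 units/hour


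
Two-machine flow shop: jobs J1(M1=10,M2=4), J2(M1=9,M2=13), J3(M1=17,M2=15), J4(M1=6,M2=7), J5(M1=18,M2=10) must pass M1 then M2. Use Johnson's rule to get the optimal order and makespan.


Johnson's rule:
Group 1 (M1≤M2, sort by M1): ['J4', 'J2']
Group 2 (M1>M2, sort desc M2): ['J3', 'J5', 'J1']
Sequence: J4 → J2 → J3 → J5 → J1
Makespan calculation:
  J4: M1 done=6, M2 done=13
  J2: M1 done=15, M2 done=28
  J3: M1 done=32, M2 done=47
  J5: M1 done=50, M2 done=60
  J1: M1 done=60, M2 done=64
= Sequence: J4 → J2 → J3 → J5 → J1, Makespan: 64


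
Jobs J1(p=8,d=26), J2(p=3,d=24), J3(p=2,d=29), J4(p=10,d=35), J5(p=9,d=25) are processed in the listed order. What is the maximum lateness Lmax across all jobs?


Lateness per job (L = C - d):
  J1: C=8, d=26, L=-18
  J2: C=11, d=24, L=-13
  J3: C=13, d=29, L=-16
  J4: C=23, d=35, L=-12
  J5: C=32, d=25, L=7
Lmax = max(-18, -13, -16, -12, 7)
= 7


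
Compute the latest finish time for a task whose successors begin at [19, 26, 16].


LF = min of all successor start times
Successors start at: [19, 26, 16]
LF = min(19, 26, 16)
= 16


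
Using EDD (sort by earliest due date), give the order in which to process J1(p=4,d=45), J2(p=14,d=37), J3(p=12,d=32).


EDD: sort by earliest due date
  J3: d=32, p=12
  J2: d=37, p=14
  J1: d=45, p=4
Order: J3 → J2 → J1


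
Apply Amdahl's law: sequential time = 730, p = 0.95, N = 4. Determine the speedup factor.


Amdahl's law: T_p = T × ((1-p) + p/N)
= 730 × ((1-0.95) + 0.95/4)
= 730 × (0.05 + 0.2375)
= 730 × 0.2875
= 209.88
Speedup = 730/209.88
= 3.48×


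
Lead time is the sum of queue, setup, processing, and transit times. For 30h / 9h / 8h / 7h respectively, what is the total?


Lead time = queue + setup + processing + transit
= 30 + 9 + 8 + 7
= 54 hours


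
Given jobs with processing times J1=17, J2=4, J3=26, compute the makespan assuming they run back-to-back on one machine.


Sequential makespan: sum all processing times
= 17 + 4 + 26
= 47 time units


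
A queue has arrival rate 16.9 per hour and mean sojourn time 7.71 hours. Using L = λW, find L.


Little's law: L = λ × W
= 16.9 × 7.71
= 130.30


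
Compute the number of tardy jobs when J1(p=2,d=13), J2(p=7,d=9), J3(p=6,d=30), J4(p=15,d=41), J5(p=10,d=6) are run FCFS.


Completion vs due date:
  J1: C=2, d=13 → on time
  J2: C=9, d=9 → on time
  J3: C=15, d=30 → on time
  J4: C=30, d=41 → on time
  J5: C=40, d=6 → TARDY
Tardy jobs: J5
Count = 1


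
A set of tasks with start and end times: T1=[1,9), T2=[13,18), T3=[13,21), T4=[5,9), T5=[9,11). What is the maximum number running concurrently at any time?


Check each time point for overlaps:
  t=5: 2 tasks active (T1, T4)
Max concurrent = 2


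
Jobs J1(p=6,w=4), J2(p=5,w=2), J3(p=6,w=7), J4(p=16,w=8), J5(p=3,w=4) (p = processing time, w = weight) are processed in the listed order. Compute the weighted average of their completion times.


Completion times:
  J1: C=6, w×C=4×6=24
  J2: C=11, w×C=2×11=22
  J3: C=17, w×C=7×17=119
  J4: C=33, w×C=8×33=264
  J5: C=36, w×C=4×36=144
Sum w×C = 573
Sum w = 25
Weighted avg = 573/25
= 22.92


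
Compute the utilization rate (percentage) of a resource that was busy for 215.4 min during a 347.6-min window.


Utilization = busy / total × 100
= 215.4 / 347.6 × 100
= 62.0%


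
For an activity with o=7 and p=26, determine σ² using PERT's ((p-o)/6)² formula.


σ² = ((p - o) / 6)² = (p - o)² / 36
= (26 - 7)² / 36
= 19² / 36
= 361 / 36
= 10.0278


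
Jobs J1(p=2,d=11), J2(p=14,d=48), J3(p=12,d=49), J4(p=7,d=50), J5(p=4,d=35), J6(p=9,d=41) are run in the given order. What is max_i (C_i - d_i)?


Lateness per job (L = C - d):
  J1: C=2, d=11, L=-9
  J2: C=16, d=48, L=-32
  J3: C=28, d=49, L=-21
  J4: C=35, d=50, L=-15
  J5: C=39, d=35, L=4
  J6: C=48, d=41, L=7
Lmax = max(-9, -32, -21, -15, 4, 7)
= 7


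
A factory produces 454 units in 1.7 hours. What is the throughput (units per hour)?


Throughput = units / time
= 454 / 1.7
= 267.1 units/hour


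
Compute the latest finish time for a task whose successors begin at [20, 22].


LF = min of all successor start times
Successors start at: [20, 22]
LF = min(20, 22)
= 20


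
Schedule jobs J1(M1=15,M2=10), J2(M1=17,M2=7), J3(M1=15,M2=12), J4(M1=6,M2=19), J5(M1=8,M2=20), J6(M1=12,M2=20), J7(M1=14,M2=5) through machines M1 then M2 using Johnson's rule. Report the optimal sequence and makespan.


Johnson's rule:
Group 1 (M1≤M2, sort by M1): ['J4', 'J5', 'J6']
Group 2 (M1>M2, sort desc M2): ['J3', 'J1', 'J2', 'J7']
Sequence: J4 → J5 → J6 → J3 → J1 → J2 → J7
Makespan calculation:
  J4: M1 done=6, M2 done=25
  J5: M1 done=14, M2 done=45
  J6: M1 done=26, M2 done=65
  J3: M1 done=41, M2 done=77
  J1: M1 done=56, M2 done=87
  J2: M1 done=73, M2 done=94
  J7: M1 done=87, M2 done=99
= Sequence: J4 → J5 → J6 → J3 → J1 → J2 → J7, Makespan: 99


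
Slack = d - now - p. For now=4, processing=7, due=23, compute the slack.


Slack = due - current_time - processing
= 23 - 4 - 7
= 12


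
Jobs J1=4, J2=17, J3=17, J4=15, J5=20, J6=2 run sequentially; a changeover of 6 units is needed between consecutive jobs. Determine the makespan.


Makespan = Σ processing + (n-1) × setup
= (4 + 17 + 17 + 15 + 20 + 2) + (6-1)×6
= 75 + 30
= 105 time units


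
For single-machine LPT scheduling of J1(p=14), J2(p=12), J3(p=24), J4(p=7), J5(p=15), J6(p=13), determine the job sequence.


LPT: sort by longest processing time first
  J3: p=24
  J5: p=15
  J1: p=14
  J6: p=13
  J2: p=12
  J4: p=7
Order: J3 → J5 → J1 → J6 → J2 → J4


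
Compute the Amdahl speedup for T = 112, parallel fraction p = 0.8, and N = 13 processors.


Amdahl's law: T_p = T × ((1-p) + p/N)
= 112 × ((1-0.8) + 0.8/13)
= 112 × (0.20 + 0.0615)
= 112 × 0.2615
= 29.29
Speedup = 112/29.29
= 3.82×


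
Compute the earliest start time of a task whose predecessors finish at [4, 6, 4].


ES = max of all predecessor completion times
Predecessors: [4, 6, 4]
ES = max(4, 6, 4)
= 6


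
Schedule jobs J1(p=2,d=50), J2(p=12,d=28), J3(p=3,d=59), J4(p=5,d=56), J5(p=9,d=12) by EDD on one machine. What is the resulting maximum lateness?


EDD order: J5 → J2 → J1 → J4 → J3
Completion and lateness:
  J5: C=9, d=12, L=9-12=-3
  J2: C=21, d=28, L=21-28=-7
  J1: C=23, d=50, L=23-50=-27
  J4: C=28, d=56, L=28-56=-28
  J3: C=31, d=59, L=31-59=-28
Lmax = max(-3, -7, -27, -28, -28)
= -3


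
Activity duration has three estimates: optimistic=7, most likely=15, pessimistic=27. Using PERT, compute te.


te = (o + 4m + p) / 6
= (7 + 4×15 + 27) / 6
= (7 + 60 + 27) / 6
= 94 / 6
= 15.67


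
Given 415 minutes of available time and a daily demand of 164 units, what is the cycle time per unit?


Cycle time = available time / demand
= 415 / 164
= 2.53 min/unit


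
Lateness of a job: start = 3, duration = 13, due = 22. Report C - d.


Completion = 3 + 13 = 16
Lateness = C - d = 16 - 22
= -6


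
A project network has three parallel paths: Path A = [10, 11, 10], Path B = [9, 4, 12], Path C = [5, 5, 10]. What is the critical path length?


Path A: 10 + 11 + 10 = 31
Path B: 9 + 4 + 12 = 25
Path C: 5 + 5 + 10 = 20
Critical path = longest = max(31, 25, 20)
= 31 (Path A)


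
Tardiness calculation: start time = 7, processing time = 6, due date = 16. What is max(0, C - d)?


Completion = start + processing = 7 + 6 = 13
Tardiness = max(0, C - d) = max(0, 13 - 16)
= max(0, -3)
= 0


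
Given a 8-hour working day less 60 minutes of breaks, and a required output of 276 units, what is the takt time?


Available = 8×60 - 60 = 420 min
Takt time = 420 / 276
= 1.52 min/unit


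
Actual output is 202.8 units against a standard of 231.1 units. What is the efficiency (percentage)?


Efficiency = (actual / standard) × 100
= (202.8 / 231.1) × 100
= 87.8%


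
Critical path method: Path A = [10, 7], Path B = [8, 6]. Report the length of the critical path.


Path A: 10 + 7 = 17
Path B: 8 + 6 = 14
Critical path = longest = max(17, 14)
= 17 (Path A)


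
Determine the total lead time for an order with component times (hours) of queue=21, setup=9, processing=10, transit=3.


Lead time = queue + setup + processing + transit
= 21 + 9 + 10 + 3
= 43 hours


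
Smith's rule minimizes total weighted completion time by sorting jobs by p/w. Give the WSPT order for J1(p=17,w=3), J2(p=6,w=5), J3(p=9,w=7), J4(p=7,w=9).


WSPT (Smith's rule): sort by p/w ascending
  J4: p/w = 7/9 = 0.778
  J2: p/w = 6/5 = 1.200
  J3: p/w = 9/7 = 1.286
  J1: p/w = 17/3 = 5.667
Order: J4 → J2 → J3 → J1


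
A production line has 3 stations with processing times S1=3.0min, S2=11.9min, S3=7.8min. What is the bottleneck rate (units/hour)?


Bottleneck = longest station time
Station times: [3.0, 11.9, 7.8]
Max = 11.9 min
Rate = 60 / 11.9
= 5.04 units/hour (bottleneck: 11.9min)


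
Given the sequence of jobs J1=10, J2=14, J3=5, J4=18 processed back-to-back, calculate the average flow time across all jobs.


Completion times:
  J1: completes at 10
  J2: completes at 24
  J3: completes at 29
  J4: completes at 47
Sum = 110
Average = 110/4
= 27.50


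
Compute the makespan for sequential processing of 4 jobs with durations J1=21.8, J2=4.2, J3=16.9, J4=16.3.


Sequential makespan: sum all processing times
= 21.8 + 4.2 + 16.9 + 16.3
= 59.2 time units


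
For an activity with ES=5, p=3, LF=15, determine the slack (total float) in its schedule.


EF = ES + duration = 5 + 3 = 8
LS = LF - duration = 15 - 3 = 12
Total Float = LF - EF = 15 - 8
(or LS - ES = 12 - 5)
= 7


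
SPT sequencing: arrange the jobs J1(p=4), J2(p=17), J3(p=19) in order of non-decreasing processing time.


SPT: sort by shortest processing time
  J1: p=4
  J2: p=17
  J3: p=19
Order: J1 → J2 → J3


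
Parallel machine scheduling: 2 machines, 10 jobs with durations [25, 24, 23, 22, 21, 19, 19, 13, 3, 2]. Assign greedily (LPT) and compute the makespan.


Jobs (LPT sorted): [25, 24, 23, 22, 21, 19, 19, 13, 3, 2]
Machines: 2
  J=25 → Machine 1 (load: 0+25=25)
  J=24 → Machine 2 (load: 0+24=24)
  J=23 → Machine 2 (load: 24+23=47)
  J=22 → Machine 1 (load: 25+22=47)
  J=21 → Machine 1 (load: 47+21=68)
  J=19 → Machine 2 (load: 47+19=66)
  J=19 → Machine 2 (load: 66+19=85)
  J=13 → Machine 1 (load: 68+13=81)
  J=3 → Machine 1 (load: 81+3=84)
  J=2 → Machine 1 (load: 84+2=86)
Machine loads: [86, 85]
Makespan = max = 86 time units


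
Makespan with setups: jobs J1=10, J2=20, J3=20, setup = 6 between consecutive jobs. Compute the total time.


Makespan = Σ processing + (n-1) × setup
= (10 + 20 + 20) + (3-1)×6
= 50 + 12
= 62 time units


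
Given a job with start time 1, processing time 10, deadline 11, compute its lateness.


Completion = 1 + 10 = 11
Lateness = C - d = 11 - 11
= 0


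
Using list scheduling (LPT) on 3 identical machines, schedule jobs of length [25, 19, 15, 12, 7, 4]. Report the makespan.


Jobs (LPT sorted): [25, 19, 15, 12, 7, 4]
Machines: 3
  J=25 → Machine 1 (load: 0+25=25)
  J=19 → Machine 2 (load: 0+19=19)
  J=15 → Machine 3 (load: 0+15=15)
  J=12 → Machine 3 (load: 15+12=27)
  J=7 → Machine 2 (load: 19+7=26)
  J=4 → Machine 1 (load: 25+4=29)
Machine loads: [29, 26, 27]
Makespan = max = 29 time units


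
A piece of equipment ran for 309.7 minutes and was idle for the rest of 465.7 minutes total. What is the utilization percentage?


Utilization = busy / total × 100
= 309.7 / 465.7 × 100
= 66.5%


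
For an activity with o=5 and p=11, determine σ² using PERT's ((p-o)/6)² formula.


σ² = ((p - o) / 6)² = (p - o)² / 36
= (11 - 5)² / 36
= 6² / 36
= 36 / 36
= 1.0000


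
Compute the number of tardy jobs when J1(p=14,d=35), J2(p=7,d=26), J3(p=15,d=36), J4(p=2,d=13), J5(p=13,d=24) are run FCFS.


Completion vs due date:
  J1: C=14, d=35 → on time
  J2: C=21, d=26 → on time
  J3: C=36, d=36 → on time
  J4: C=38, d=13 → TARDY
  J5: C=51, d=24 → TARDY
Tardy jobs: J4, J5
Count = 2


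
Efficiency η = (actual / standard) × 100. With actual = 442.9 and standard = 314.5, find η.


Efficiency = (actual / standard) × 100
= (442.9 / 314.5) × 100
= 140.8%


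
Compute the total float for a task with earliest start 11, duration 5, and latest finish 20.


EF = ES + duration = 11 + 5 = 16
LS = LF - duration = 20 - 5 = 15
Total Float = LF - EF = 20 - 16
(or LS - ES = 15 - 11)
= 4


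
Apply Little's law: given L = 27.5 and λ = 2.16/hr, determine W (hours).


Little's law: L = λW → W = L / λ
= 27.5 / 2.16
= 12.73 hours


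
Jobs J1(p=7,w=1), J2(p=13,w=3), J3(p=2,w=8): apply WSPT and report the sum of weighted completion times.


WSPT order (by p/w): J3 → J2 → J1
  J3: C=2, w·C=8×2=16
  J2: C=15, w·C=3×15=45
  J1: C=22, w·C=1×22=22
Σ w·C = 83
= 83


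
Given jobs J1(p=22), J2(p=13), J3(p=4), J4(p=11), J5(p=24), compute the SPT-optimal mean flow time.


SPT order: J3 → J4 → J2 → J1 → J5
Completion times:
  J3: C=4
  J4: C=15
  J2: C=28
  J1: C=50
  J5: C=74
Sum = 171, n = 5
Mean flow = 171/5
= 34.20


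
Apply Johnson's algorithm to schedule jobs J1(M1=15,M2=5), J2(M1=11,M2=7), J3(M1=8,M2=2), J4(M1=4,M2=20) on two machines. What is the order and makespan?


Johnson's rule:
Group 1 (M1≤M2, sort by M1): ['J4']
Group 2 (M1>M2, sort desc M2): ['J2', 'J1', 'J3']
Sequence: J4 → J2 → J1 → J3
Makespan calculation:
  J4: M1 done=4, M2 done=24
  J2: M1 done=15, M2 done=31
  J1: M1 done=30, M2 done=36
  J3: M1 done=38, M2 done=40
= Sequence: J4 → J2 → J1 → J3, Makespan: 40


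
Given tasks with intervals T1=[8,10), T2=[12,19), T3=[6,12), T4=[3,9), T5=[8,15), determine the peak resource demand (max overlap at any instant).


Check each time point for overlaps:
  t=8: 4 tasks active (T1, T3, T4, T5)
Max concurrent = 4


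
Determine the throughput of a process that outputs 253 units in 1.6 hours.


Throughput = units / time
= 253 / 1.6
= 158.1 units/hour


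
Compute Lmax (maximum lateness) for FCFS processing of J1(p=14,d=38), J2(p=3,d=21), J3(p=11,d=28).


Lateness per job (L = C - d):
  J1: C=14, d=38, L=-24
  J2: C=17, d=21, L=-4
  J3: C=28, d=28, L=0
Lmax = max(-24, -4, 0)
= 0


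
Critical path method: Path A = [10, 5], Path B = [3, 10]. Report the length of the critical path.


Path A: 10 + 5 = 15
Path B: 3 + 10 = 13
Critical path = longest = max(15, 13)
= 15 (Path A)


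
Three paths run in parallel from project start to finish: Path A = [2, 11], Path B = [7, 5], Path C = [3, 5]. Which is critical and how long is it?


Path A: 2 + 11 = 13
Path B: 7 + 5 = 12
Path C: 3 + 5 = 8
Critical path = longest = max(13, 12, 8)
= 13 (Path A)


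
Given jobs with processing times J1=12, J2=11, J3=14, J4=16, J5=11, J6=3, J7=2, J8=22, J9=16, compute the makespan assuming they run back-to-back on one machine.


Sequential makespan: sum all processing times
= 12 + 11 + 14 + 16 + 11 + 3 + 2 + 22 + 16
= 107 time units


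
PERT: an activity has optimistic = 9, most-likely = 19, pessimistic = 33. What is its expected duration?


te = (o + 4m + p) / 6
= (9 + 4×19 + 33) / 6
= (9 + 76 + 33) / 6
= 118 / 6
= 19.67


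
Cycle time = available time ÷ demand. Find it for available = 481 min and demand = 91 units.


Cycle time = available time / demand
= 481 / 91
= 5.29 min/unit


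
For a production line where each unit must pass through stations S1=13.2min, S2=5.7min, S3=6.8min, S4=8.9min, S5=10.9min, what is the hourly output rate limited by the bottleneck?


Bottleneck = longest station time
Station times: [13.2, 5.7, 6.8, 8.9, 10.9]
Max = 13.2 min
Rate = 60 / 13.2
= 4.55 units/hour (bottleneck: 13.2min)


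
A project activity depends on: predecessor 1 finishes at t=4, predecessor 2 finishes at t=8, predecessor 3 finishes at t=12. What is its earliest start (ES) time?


ES = max of all predecessor completion times
Predecessors: [4, 8, 12]
ES = max(4, 8, 12)
= 12


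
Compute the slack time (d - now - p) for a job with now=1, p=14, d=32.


Slack = due - current_time - processing
= 32 - 1 - 14
= 17


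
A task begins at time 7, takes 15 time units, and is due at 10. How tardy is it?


Completion = start + processing = 7 + 15 = 22
Tardiness = max(0, C - d) = max(0, 22 - 10)
= max(0, 12)
= 12


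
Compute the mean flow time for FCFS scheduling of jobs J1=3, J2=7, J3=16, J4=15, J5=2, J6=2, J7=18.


Completion times:
  J1: completes at 3
  J2: completes at 10
  J3: completes at 26
  J4: completes at 41
  J5: completes at 43
  J6: completes at 45
  J7: completes at 63
Sum = 231
Average = 231/7
= 33.00


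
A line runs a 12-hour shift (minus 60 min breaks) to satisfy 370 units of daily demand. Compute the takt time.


Available = 12×60 - 60 = 660 min
Takt time = 660 / 370
= 1.78 min/unit


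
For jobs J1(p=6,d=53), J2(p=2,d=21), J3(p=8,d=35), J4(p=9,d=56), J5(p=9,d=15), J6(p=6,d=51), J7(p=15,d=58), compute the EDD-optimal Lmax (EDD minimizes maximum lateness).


EDD order: J5 → J2 → J3 → J6 → J1 → J4 → J7
Completion and lateness:
  J5: C=9, d=15, L=9-15=-6
  J2: C=11, d=21, L=11-21=-10
  J3: C=19, d=35, L=19-35=-16
  J6: C=25, d=51, L=25-51=-26
  J1: C=31, d=53, L=31-53=-22
  J4: C=40, d=56, L=40-56=-16
  J7: C=55, d=58, L=55-58=-3
Lmax = max(-6, -10, -16, -26, -22, -16, -3)
= -3


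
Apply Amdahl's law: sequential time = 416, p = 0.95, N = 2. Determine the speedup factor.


Amdahl's law: T_p = T × ((1-p) + p/N)
= 416 × ((1-0.95) + 0.95/2)
= 416 × (0.05 + 0.4750)
= 416 × 0.5250
= 218.40
Speedup = 416/218.40
= 1.90×


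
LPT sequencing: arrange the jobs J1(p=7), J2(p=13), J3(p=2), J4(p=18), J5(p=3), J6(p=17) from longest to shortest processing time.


LPT: sort by longest processing time first
  J4: p=18
  J6: p=17
  J2: p=13
  J1: p=7
  J5: p=3
  J3: p=2
Order: J4 → J6 → J2 → J1 → J5 → J3


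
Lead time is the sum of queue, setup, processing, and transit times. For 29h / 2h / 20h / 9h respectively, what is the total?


Lead time = queue + setup + processing + transit
= 29 + 2 + 20 + 9
= 60 hours


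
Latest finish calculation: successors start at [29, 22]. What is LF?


LF = min of all successor start times
Successors start at: [29, 22]
LF = min(29, 22)
= 22


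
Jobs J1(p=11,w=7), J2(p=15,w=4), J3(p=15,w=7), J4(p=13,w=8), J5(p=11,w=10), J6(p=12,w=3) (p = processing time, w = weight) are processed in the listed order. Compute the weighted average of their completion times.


Completion times:
  J1: C=11, w×C=7×11=77
  J2: C=26, w×C=4×26=104
  J3: C=41, w×C=7×41=287
  J4: C=54, w×C=8×54=432
  J5: C=65, w×C=10×65=650
  J6: C=77, w×C=3×77=231
Sum w×C = 1781
Sum w = 39
Weighted avg = 1781/39
= 45.67


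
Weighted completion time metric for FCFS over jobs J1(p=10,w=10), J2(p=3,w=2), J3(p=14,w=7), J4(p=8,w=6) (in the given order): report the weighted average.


Completion times:
  J1: C=10, w×C=10×10=100
  J2: C=13, w×C=2×13=26
  J3: C=27, w×C=7×27=189
  J4: C=35, w×C=6×35=210
Sum w×C = 525
Sum w = 25
Weighted avg = 525/25
= 21.00


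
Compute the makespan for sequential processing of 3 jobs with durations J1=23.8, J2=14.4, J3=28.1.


Sequential makespan: sum all processing times
= 23.8 + 14.4 + 28.1
= 66.3 time units


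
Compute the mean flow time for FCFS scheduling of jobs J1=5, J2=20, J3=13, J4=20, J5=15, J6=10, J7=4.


Completion times:
  J1: completes at 5
  J2: completes at 25
  J3: completes at 38
  J4: completes at 58
  J5: completes at 73
  J6: completes at 83
  J7: completes at 87
Sum = 369
Average = 369/7
= 52.71


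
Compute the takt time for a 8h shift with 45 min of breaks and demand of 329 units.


Available = 8×60 - 45 = 435 min
Takt time = 435 / 329
= 1.32 min/unit


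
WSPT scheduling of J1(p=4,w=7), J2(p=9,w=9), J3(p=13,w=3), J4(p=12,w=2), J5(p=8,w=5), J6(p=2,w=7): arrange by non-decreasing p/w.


WSPT (Smith's rule): sort by p/w ascending
  J6: p/w = 2/7 = 0.286
  J1: p/w = 4/7 = 0.571
  J2: p/w = 9/9 = 1.000
  J5: p/w = 8/5 = 1.600
  J3: p/w = 13/3 = 4.333
  J4: p/w = 12/2 = 6.000
Order: J6 → J1 → J2 → J5 → J3 → J4


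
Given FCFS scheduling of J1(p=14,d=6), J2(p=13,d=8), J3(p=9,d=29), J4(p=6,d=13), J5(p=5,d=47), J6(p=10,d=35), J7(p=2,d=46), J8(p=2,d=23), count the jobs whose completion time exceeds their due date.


Completion vs due date:
  J1: C=14, d=6 → TARDY
  J2: C=27, d=8 → TARDY
  J3: C=36, d=29 → TARDY
  J4: C=42, d=13 → TARDY
  J5: C=47, d=47 → on time
  J6: C=57, d=35 → TARDY
  J7: C=59, d=46 → TARDY
  J8: C=61, d=23 → TARDY
Tardy jobs: J1, J2, J3, J4, J6, J7, J8
Count = 7


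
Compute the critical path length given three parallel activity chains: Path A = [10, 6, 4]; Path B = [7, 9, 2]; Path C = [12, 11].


Path A: 10 + 6 + 4 = 20
Path B: 7 + 9 + 2 = 18
Path C: 12 + 11 = 23
Critical path = longest = max(20, 18, 23)
= 23 (Path C)


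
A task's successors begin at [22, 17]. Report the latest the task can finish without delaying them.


LF = min of all successor start times
Successors start at: [22, 17]
LF = min(22, 17)
= 17


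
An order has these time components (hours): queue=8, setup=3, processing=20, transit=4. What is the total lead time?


Lead time = queue + setup + processing + transit
= 8 + 3 + 20 + 4
= 35 hours


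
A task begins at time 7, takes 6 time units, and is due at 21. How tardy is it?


Completion = start + processing = 7 + 6 = 13
Tardiness = max(0, C - d) = max(0, 13 - 21)
= max(0, -8)
= 0


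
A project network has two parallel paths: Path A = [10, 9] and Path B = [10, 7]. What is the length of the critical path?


Path A: 10 + 9 = 19
Path B: 10 + 7 = 17
Critical path = longest = max(19, 17)
= 19 (Path A)


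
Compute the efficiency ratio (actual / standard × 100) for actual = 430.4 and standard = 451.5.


Efficiency = (actual / standard) × 100
= (430.4 / 451.5) × 100
= 95.3%


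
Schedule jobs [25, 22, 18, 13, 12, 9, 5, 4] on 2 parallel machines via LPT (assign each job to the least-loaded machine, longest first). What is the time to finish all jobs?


Jobs (LPT sorted): [25, 22, 18, 13, 12, 9, 5, 4]
Machines: 2
  J=25 → Machine 1 (load: 0+25=25)
  J=22 → Machine 2 (load: 0+22=22)
  J=18 → Machine 2 (load: 22+18=40)
  J=13 → Machine 1 (load: 25+13=38)
  J=12 → Machine 1 (load: 38+12=50)
  J=9 → Machine 2 (load: 40+9=49)
  J=5 → Machine 2 (load: 49+5=54)
  J=4 → Machine 1 (load: 50+4=54)
Machine loads: [54, 54]
Makespan = max = 54 time units


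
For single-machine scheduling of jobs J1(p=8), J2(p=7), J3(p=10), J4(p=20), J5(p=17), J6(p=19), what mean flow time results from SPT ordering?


SPT order: J2 → J1 → J3 → J5 → J6 → J4
Completion times:
  J2: C=7
  J1: C=15
  J3: C=25
  J5: C=42
  J6: C=61
  J4: C=81
Sum = 231, n = 6
Mean flow = 231/6
= 38.50


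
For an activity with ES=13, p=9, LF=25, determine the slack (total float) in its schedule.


EF = ES + duration = 13 + 9 = 22
LS = LF - duration = 25 - 9 = 16
Total Float = LF - EF = 25 - 22
(or LS - ES = 16 - 13)
= 3


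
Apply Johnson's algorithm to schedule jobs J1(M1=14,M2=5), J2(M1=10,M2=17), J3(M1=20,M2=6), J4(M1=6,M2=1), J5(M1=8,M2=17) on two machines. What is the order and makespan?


Johnson's rule:
Group 1 (M1≤M2, sort by M1): ['J5', 'J2']
Group 2 (M1>M2, sort desc M2): ['J3', 'J1', 'J4']
Sequence: J5 → J2 → J3 → J1 → J4
Makespan calculation:
  J5: M1 done=8, M2 done=25
  J2: M1 done=18, M2 done=42
  J3: M1 done=38, M2 done=48
  J1: M1 done=52, M2 done=57
  J4: M1 done=58, M2 done=59
= Sequence: J5 → J2 → J3 → J1 → J4, Makespan: 59


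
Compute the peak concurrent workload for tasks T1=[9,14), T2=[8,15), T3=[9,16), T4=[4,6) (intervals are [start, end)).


Check each time point for overlaps:
  t=9: 3 tasks active (T1, T2, T3)
Max concurrent = 3


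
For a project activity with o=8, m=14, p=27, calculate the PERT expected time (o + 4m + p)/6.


te = (o + 4m + p) / 6
= (8 + 4×14 + 27) / 6
= (8 + 56 + 27) / 6
= 91 / 6
= 15.17


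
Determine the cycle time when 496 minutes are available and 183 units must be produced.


Cycle time = available time / demand
= 496 / 183
= 2.71 min/unit


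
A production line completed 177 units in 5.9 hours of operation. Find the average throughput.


Throughput = units / time
= 177 / 5.9
= 30.0 units/hour


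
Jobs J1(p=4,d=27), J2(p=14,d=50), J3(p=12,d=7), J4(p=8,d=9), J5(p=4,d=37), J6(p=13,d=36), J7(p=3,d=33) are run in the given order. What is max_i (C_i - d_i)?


Lateness per job (L = C - d):
  J1: C=4, d=27, L=-23
  J2: C=18, d=50, L=-32
  J3: C=30, d=7, L=23
  J4: C=38, d=9, L=29
  J5: C=42, d=37, L=5
  J6: C=55, d=36, L=19
  J7: C=58, d=33, L=25
Lmax = max(-23, -32, 23, 29, 5, 19, 25)
= 29


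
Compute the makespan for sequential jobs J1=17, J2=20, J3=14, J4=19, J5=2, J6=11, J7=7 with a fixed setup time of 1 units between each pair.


Makespan = Σ processing + (n-1) × setup
= (17 + 20 + 14 + 19 + 2 + 11 + 7) + (7-1)×1
= 90 + 6
= 96 time units


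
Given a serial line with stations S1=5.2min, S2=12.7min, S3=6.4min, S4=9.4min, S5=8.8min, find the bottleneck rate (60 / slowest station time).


Bottleneck = longest station time
Station times: [5.2, 12.7, 6.4, 9.4, 8.8]
Max = 12.7 min
Rate = 60 / 12.7
= 4.72 units/hour (bottleneck: 12.7min)


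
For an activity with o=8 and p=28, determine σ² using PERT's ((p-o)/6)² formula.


σ² = ((p - o) / 6)² = (p - o)² / 36
= (28 - 8)² / 36
= 20² / 36
= 400 / 36
= 11.1111


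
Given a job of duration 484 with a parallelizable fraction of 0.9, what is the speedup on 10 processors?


Amdahl's law: T_p = T × ((1-p) + p/N)
= 484 × ((1-0.9) + 0.9/10)
= 484 × (0.10 + 0.0900)
= 484 × 0.1900
= 91.96
Speedup = 484/91.96
= 5.26×


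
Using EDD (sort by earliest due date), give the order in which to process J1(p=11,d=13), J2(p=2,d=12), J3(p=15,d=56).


EDD: sort by earliest due date
  J2: d=12, p=2
  J1: d=13, p=11
  J3: d=56, p=15
Order: J2 → J1 → J3


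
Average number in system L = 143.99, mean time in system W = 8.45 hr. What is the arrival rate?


Little's law: L = λW → λ = L / W
= 143.99 / 8.45
= 17.04 per hour


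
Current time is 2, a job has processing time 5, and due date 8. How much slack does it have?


Slack = due - current_time - processing
= 8 - 2 - 5
= 1


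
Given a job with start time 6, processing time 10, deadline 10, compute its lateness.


Completion = 6 + 10 = 16
Lateness = C - d = 16 - 10
= 6


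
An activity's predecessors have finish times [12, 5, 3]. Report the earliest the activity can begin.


ES = max of all predecessor completion times
Predecessors: [12, 5, 3]
ES = max(12, 5, 3)
= 12


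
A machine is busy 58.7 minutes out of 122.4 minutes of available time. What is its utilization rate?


Utilization = busy / total × 100
= 58.7 / 122.4 × 100
= 48.0%


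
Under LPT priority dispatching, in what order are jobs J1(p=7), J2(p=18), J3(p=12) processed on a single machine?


LPT: sort by longest processing time first
  J2: p=18
  J3: p=12
  J1: p=7
Order: J2 → J3 → J1


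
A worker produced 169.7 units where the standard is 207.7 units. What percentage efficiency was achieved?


Efficiency = (actual / standard) × 100
= (169.7 / 207.7) × 100
= 81.7%


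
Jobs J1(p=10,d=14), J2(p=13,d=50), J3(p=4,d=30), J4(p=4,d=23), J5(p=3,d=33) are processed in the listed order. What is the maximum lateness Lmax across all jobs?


Lateness per job (L = C - d):
  J1: C=10, d=14, L=-4
  J2: C=23, d=50, L=-27
  J3: C=27, d=30, L=-3
  J4: C=31, d=23, L=8
  J5: C=34, d=33, L=1
Lmax = max(-4, -27, -3, 8, 1)
= 8


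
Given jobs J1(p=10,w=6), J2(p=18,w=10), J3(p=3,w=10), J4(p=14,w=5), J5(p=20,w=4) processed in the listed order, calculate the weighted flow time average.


Completion times:
  J1: C=10, w×C=6×10=60
  J2: C=28, w×C=10×28=280
  J3: C=31, w×C=10×31=310
  J4: C=45, w×C=5×45=225
  J5: C=65, w×C=4×65=260
Sum w×C = 1135
Sum w = 35
Weighted avg = 1135/35
= 32.43


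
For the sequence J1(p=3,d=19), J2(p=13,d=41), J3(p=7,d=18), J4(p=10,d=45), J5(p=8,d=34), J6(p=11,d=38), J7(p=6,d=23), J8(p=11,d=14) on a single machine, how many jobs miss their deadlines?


Completion vs due date:
  J1: C=3, d=19 → on time
  J2: C=16, d=41 → on time
  J3: C=23, d=18 → TARDY
  J4: C=33, d=45 → on time
  J5: C=41, d=34 → TARDY
  J6: C=52, d=38 → TARDY
  J7: C=58, d=23 → TARDY
  J8: C=69, d=14 → TARDY
Tardy jobs: J3, J5, J6, J7, J8
Count = 5


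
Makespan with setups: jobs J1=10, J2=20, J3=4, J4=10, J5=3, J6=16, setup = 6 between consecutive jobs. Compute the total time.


Makespan = Σ processing + (n-1) × setup
= (10 + 20 + 4 + 10 + 3 + 16) + (6-1)×6
= 63 + 30
= 93 time units
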